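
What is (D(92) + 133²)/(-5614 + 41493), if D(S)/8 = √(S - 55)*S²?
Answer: 17689/35879 + 67712*√37/35879 ≈ 11.973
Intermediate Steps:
D(S) = 8*S²*√(-55 + S) (D(S) = 8*(√(S - 55)*S²) = 8*(√(-55 + S)*S²) = 8*(S²*√(-55 + S)) = 8*S²*√(-55 + S))
(D(92) + 133²)/(-5614 + 41493) = (8*92²*√(-55 + 92) + 133²)/(-5614 + 41493) = (8*8464*√37 + 17689)/35879 = (67712*√37 + 17689)*(1/35879) = (17689 + 67712*√37)*(1/35879) = 17689/35879 + 67712*√37/35879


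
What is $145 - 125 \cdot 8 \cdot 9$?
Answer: $-8855$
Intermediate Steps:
$145 - 125 \cdot 8 \cdot 9 = 145 - 9000 = -8855$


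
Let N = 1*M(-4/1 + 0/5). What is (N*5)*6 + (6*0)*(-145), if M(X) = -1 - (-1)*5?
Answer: 120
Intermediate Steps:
M(X) = 4 (M(X) = -1 - 1*(-5) = -1 + 5 = 4)
N = 4 (N = 1*4 = 4)
(N*5)*6 + (6*0)*(-145) = (4*5)*6 + (6*0)*(-145) = 20*6 + 0*(-145) = 120 + 0 = 120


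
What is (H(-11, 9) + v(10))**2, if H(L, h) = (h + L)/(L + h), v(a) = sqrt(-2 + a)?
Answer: 9 + 4*sqrt(2) ≈ 14.657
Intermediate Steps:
H(L, h) = 1 (H(L, h) = (L + h)/(L + h) = 1)
(H(-11, 9) + v(10))**2 = (1 + sqrt(-2 + 10))**2 = (1 + sqrt(8))**2 = (1 + 2*sqrt(2))**2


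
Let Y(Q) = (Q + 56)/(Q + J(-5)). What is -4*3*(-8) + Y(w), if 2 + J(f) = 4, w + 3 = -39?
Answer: 1913/20 ≈ 95.650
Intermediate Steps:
w = -42 (w = -3 - 39 = -42)
J(f) = 2 (J(f) = -2 + 4 = 2)
Y(Q) = (56 + Q)/(2 + Q) (Y(Q) = (Q + 56)/(Q + 2) = (56 + Q)/(2 + Q))
-4*3*(-8) + Y(w) = -4*3*(-8) + (56 - 42)/(2 - 42) = -12*(-8) + 14/(-40) = 96 - 1/40*14 = 96 - 7/20 = 1913/20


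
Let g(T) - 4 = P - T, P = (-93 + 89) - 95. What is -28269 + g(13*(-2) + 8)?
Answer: -28346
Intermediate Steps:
P = -99 (P = -4 - 95 = -99)
g(T) = -95 - T (g(T) = 4 + (-99 - T) = -95 - T)
-28269 + g(13*(-2) + 8) = -28269 + (-95 - (13*(-2) + 8)) = -28269 + (-95 - (-26 + 8)) = -28269 + (-95 - 1*(-18)) = -28269 + (-95 + 18) = -28269 - 77 = -28346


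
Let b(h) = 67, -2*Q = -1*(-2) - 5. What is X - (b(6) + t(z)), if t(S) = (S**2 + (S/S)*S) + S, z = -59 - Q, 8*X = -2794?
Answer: -7911/2 ≈ -3955.5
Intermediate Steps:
Q = 3/2 (Q = -(-1*(-2) - 5)/2 = -(2 - 5)/2 = -1/2*(-3) = 3/2 ≈ 1.5000)
X = -1397/4 (X = (1/8)*(-2794) = -1397/4 ≈ -349.25)
z = -121/2 (z = -59 - 1*3/2 = -59 - 3/2 = -121/2 ≈ -60.500)
t(S) = S**2 + 2*S (t(S) = (S**2 + 1*S) + S = (S**2 + S) + S = (S + S**2) + S = S**2 + 2*S)
X - (b(6) + t(z)) = -1397/4 - (67 - 121*(2 - 121/2)/2) = -1397/4 - (67 - 121/2*(-117/2)) = -1397/4 - (67 + 14157/4) = -1397/4 - 1*14425/4 = -1397/4 - 14425/4 = -7911/2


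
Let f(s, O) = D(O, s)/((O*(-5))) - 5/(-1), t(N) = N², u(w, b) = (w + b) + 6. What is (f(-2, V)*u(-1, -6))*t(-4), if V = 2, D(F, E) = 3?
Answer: -376/5 ≈ -75.200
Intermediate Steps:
u(w, b) = 6 + b + w (u(w, b) = (b + w) + 6 = 6 + b + w)
f(s, O) = 5 - 3/(5*O) (f(s, O) = 3/((O*(-5))) - 5/(-1) = 3/((-5*O)) - 5*(-1) = 3*(-1/(5*O)) + 5 = -3/(5*O) + 5 = 5 - 3/(5*O))
(f(-2, V)*u(-1, -6))*t(-4) = ((5 - ⅗/2)*(6 - 6 - 1))*(-4)² = ((5 - ⅗*½)*(-1))*16 = ((5 - 3/10)*(-1))*16 = ((47/10)*(-1))*16 = -47/10*16 = -376/5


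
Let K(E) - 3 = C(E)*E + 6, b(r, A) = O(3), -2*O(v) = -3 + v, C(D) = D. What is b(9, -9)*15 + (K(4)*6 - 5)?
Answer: 145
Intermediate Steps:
O(v) = 3/2 - v/2 (O(v) = -(-3 + v)/2 = 3/2 - v/2)
b(r, A) = 0 (b(r, A) = 3/2 - ½*3 = 3/2 - 3/2 = 0)
K(E) = 9 + E² (K(E) = 3 + (E*E + 6) = 3 + (E² + 6) = 3 + (6 + E²) = 9 + E²)
b(9, -9)*15 + (K(4)*6 - 5) = 0*15 + ((9 + 4²)*6 - 5) = 0 + ((9 + 16)*6 - 5) = 0 + (25*6 - 5) = 0 + (150 - 5) = 0 + 145 = 145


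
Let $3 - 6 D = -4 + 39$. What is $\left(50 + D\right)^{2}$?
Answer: $\frac{17956}{9} \approx 1995.1$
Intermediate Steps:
$D = - \frac{16}{3}$ ($D = \frac{1}{2} - \frac{-4 + 39}{6} = \frac{1}{2} - \frac{35}{6} = - \frac{16}{3} \approx -5.3333$)
$\left(50 + D\right)^{2} = \left(50 - \frac{16}{3}\right)^{2} = \left(\frac{134}{3}\right)^{2} = \frac{17956}{9}$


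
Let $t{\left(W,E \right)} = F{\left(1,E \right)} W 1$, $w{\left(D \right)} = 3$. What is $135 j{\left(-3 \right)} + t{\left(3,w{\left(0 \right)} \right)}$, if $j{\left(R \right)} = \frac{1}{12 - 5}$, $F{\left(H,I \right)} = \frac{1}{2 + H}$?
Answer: $\frac{142}{7} \approx 20.286$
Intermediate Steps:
$t{\left(W,E \right)} = \frac{W}{3}$ ($t{\left(W,E \right)} = \frac{W}{2 + 1} \cdot 1 = \frac{W}{3} \cdot 1 = \frac{W}{3}$)
$j{\left(R \right)} = \frac{1}{7}$
$135 j{\left(-3 \right)} + t{\left(3,w{\left(0 \right)} \right)} = 135 \cdot \frac{1}{7} + \frac{1}{3} \cdot 3 = \frac{135}{7} + 1 = \frac{142}{7}$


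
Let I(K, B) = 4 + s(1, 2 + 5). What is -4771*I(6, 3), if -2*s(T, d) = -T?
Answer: -42939/2 ≈ -21470.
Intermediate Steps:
s(T, d) = T/2 (s(T, d) = -(-1)*T/2 = T/2)
I(K, B) = 9/2 (I(K, B) = 4 + (½)*1 = 4 + ½ = 9/2)
-4771*I(6, 3) = -4771*9/2 = -42939/2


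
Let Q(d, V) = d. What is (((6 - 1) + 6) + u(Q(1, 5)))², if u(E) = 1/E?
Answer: 144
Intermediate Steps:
(((6 - 1) + 6) + u(Q(1, 5)))² = (((6 - 1) + 6) + 1/1)² = ((5 + 6) + 1)² = (11 + 1)² = 12² = 144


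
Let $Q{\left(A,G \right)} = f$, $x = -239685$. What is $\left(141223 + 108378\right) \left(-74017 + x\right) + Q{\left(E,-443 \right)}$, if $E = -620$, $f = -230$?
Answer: $-78300333132$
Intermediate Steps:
$Q{\left(A,G \right)} = -230$
$\left(141223 + 108378\right) \left(-74017 + x\right) + Q{\left(E,-443 \right)} = \left(141223 + 108378\right) \left(-74017 - 239685\right) - 230 = 249601 \left(-313702\right) - 230 = -78300332902 - 230 = -78300333132$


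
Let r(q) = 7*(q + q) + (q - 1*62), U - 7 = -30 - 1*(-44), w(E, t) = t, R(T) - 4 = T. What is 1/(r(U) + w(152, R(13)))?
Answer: 1/270 ≈ 0.0037037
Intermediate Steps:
R(T) = 4 + T
U = 21 (U = 7 + (-30 - 1*(-44)) = 7 + (-30 + 44) = 7 + 14 = 21)
r(q) = -62 + 15*q (r(q) = 7*(2*q) + (q - 62) = 14*q + (-62 + q) = -62 + 15*q)
1/(r(U) + w(152, R(13))) = 1/((-62 + 15*21) + (4 + 13)) = 1/((-62 + 315) + 17) = 1/(253 + 17) = 1/270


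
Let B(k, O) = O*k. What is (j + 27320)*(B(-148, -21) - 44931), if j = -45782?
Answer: 772136226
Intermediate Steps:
(j + 27320)*(B(-148, -21) - 44931) = (-45782 + 27320)*(-21*(-148) - 44931) = -18462*(3108 - 44931) = -18462*(-41823) = 772136226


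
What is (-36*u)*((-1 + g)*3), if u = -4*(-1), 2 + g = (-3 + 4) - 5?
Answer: 3024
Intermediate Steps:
g = -6 (g = -2 + ((-3 + 4) - 5) = -2 + (1 - 5) = -2 - 4 = -6)
u = 4
(-36*u)*((-1 + g)*3) = (-36*4)*((-1 - 6)*3) = -(-1008)*3 = -144*(-21) = 3024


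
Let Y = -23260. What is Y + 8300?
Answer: -14960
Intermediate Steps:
Y + 8300 = -23260 + 8300 = -14960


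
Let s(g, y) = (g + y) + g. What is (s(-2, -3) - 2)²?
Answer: 81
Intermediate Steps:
s(g, y) = y + 2*g
(s(-2, -3) - 2)² = ((-3 + 2*(-2)) - 2)² = ((-3 - 4) - 2)² = (-7 - 2)² = (-9)² = 81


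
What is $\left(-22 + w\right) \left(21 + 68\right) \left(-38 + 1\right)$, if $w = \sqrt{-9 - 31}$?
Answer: $72446 - 6586 i \sqrt{10} \approx 72446.0 - 20827.0 i$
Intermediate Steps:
$w = 2 i \sqrt{10}$ ($w = \sqrt{-40} = 2 i \sqrt{10} \approx 6.3246 i$)
$\left(-22 + w\right) \left(21 + 68\right) \left(-38 + 1\right) = \left(-22 + 2 i \sqrt{10}\right) \left(21 + 68\right) \left(-38 + 1\right) = \left(-22 + 2 i \sqrt{10}\right) 89 \left(-37\right) = \left(-1958 + 178 i \sqrt{10}\right) \left(-37\right) = 72446 - 6586 i \sqrt{10}$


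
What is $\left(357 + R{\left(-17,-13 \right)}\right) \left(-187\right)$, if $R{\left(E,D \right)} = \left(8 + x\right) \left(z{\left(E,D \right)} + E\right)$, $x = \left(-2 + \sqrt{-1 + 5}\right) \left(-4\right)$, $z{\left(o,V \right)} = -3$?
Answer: $-36839$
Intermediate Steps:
$x = 0$ ($x = \left(-2 + \sqrt{4}\right) \left(-4\right) = \left(-2 + 2\right) \left(-4\right) = 0 \left(-4\right) = 0$)
$R{\left(E,D \right)} = -24 + 8 E$ ($R{\left(E,D \right)} = \left(8 + 0\right) \left(-3 + E\right) = 8 \left(-3 + E\right) = -24 + 8 E$)
$\left(357 + R{\left(-17,-13 \right)}\right) \left(-187\right) = \left(357 + \left(-24 + 8 \left(-17\right)\right)\right) \left(-187\right) = \left(357 - 160\right) \left(-187\right) = 197 \left(-187\right) = -36839$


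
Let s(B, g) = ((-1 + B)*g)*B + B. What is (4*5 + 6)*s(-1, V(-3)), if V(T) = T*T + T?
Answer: 286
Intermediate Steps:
V(T) = T + T**2 (V(T) = T**2 + T = T + T**2)
s(B, g) = B + B*g*(-1 + B) (s(B, g) = (g*(-1 + B))*B + B = B*g*(-1 + B) + B = B + B*g*(-1 + B))
(4*5 + 6)*s(-1, V(-3)) = (4*5 + 6)*(-(1 - (-3)*(1 - 3) - (-3)*(1 - 3))) = (20 + 6)*(-(1 - (-3)*(-2) - (-3)*(-2))) = 26*(-(1 - 1*6 - 1*6)) = 26*(-(1 - 6 - 6)) = 26*(-1*(-11)) = 26*11 = 286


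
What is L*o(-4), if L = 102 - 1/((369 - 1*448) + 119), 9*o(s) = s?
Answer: -4079/90 ≈ -45.322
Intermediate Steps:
o(s) = s/9
L = 4079/40 (L = 102 - 1/((369 - 448) + 119) = 102 - 1/(-79 + 119) = 102 - 1/40 = 4079/40 ≈ 101.97)
L*o(-4) = 4079*((1/9)*(-4))/40 = (4079/40)*(-4/9) = -4079/90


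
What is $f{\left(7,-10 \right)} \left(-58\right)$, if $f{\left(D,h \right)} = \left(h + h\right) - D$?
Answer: $1566$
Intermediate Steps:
$f{\left(D,h \right)} = - D + 2 h$ ($f{\left(D,h \right)} = 2 h - D = - D + 2 h$)
$f{\left(7,-10 \right)} \left(-58\right) = \left(\left(-1\right) 7 + 2 \left(-10\right)\right) \left(-58\right) = \left(-7 - 20\right) \left(-58\right) = \left(-27\right) \left(-58\right) = 1566$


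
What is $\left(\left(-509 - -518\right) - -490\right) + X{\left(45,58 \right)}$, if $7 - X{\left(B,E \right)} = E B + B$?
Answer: $-2149$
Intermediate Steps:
$X{\left(B,E \right)} = 7 - B - B E$ ($X{\left(B,E \right)} = 7 - \left(E B + B\right) = 7 - \left(B E + B\right) = 7 - \left(B + B E\right) = 7 - B - B E$)
$\left(\left(-509 - -518\right) - -490\right) + X{\left(45,58 \right)} = \left(\left(-509 - -518\right) - -490\right) - \left(38 + 2610\right) = \left(\left(-509 + 518\right) + 490\right) - 2648 = \left(9 + 490\right) - 2648 = 499 - 2648 = -2149$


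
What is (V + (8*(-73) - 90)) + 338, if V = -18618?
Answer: -18954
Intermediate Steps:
(V + (8*(-73) - 90)) + 338 = (-18618 + (8*(-73) - 90)) + 338 = (-18618 + (-584 - 90)) + 338 = (-18618 - 674) + 338 = -19292 + 338 = -18954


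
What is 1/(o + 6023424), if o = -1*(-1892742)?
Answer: 1/7916166 ≈ 1.2632e-7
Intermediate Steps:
o = 1892742
1/(o + 6023424) = 1/(1892742 + 6023424) = 1/7916166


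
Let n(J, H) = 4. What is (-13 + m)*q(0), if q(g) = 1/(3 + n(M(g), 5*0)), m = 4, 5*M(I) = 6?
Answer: -9/7 ≈ -1.2857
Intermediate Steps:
M(I) = 6/5 (M(I) = (⅕)*6 = 6/5)
q(g) = ⅐ (q(g) = 1/(3 + 4) = 1/7 = ⅐)
(-13 + m)*q(0) = (-13 + 4)*(⅐) = -9*⅐ = -9/7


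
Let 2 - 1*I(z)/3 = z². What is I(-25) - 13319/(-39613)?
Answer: -74023378/39613 ≈ -1868.7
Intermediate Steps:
I(z) = 6 - 3*z²
I(-25) - 13319/(-39613) = (6 - 3*(-25)²) - 13319/(-39613) = (6 - 3*625) - 13319*(-1)/39613 = (6 - 1875) - 1*(-13319/39613) = -1869 + 13319/39613 = -74023378/39613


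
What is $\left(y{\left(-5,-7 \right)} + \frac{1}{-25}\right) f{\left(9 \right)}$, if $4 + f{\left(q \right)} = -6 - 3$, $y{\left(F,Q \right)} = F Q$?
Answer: $- \frac{11362}{25} \approx -454.48$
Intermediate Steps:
$f{\left(q \right)} = -13$ ($f{\left(q \right)} = -4 - 9 = -13$)
$\left(y{\left(-5,-7 \right)} + \frac{1}{-25}\right) f{\left(9 \right)} = \left(\left(-5\right) \left(-7\right) + \frac{1}{-25}\right) \left(-13\right) = \left(35 - \frac{1}{25}\right) \left(-13\right) = \frac{874}{25} \left(-13\right) = - \frac{11362}{25}$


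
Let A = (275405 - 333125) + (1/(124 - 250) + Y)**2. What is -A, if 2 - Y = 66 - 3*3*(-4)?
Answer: 757577519/15876 ≈ 47718.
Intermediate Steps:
Y = -100 (Y = 2 - (66 - 3*3*(-4)) = 2 - (66 - 9*(-4)) = 2 - (66 - 1*(-36)) = 2 - (66 + 36) = 2 - 1*102 = 2 - 102 = -100)
A = -757577519/15876 (A = (275405 - 333125) + (1/(124 - 250) - 100)**2 = -57720 + (1/(-126) - 100)**2 = -57720 + (-1/126 - 100)**2 = -57720 + (-12601/126)**2 = -57720 + 158785201/15876 = -757577519/15876 ≈ -47718.)
-A = -1*(-757577519/15876) = 757577519/15876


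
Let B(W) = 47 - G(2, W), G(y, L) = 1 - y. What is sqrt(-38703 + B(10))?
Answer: 3*I*sqrt(4295) ≈ 196.61*I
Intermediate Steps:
B(W) = 48 (B(W) = 47 - (1 - 1*2) = 47 - (1 - 2) = 47 - 1*(-1) = 47 + 1 = 48)
sqrt(-38703 + B(10)) = sqrt(-38703 + 48) = sqrt(-38655) = 3*I*sqrt(4295)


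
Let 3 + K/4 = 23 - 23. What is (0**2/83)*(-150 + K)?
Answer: 0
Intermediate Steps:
K = -12 (K = -12 + 4*(23 - 23) = -12 + 4*0 = -12 + 0 = -12)
(0**2/83)*(-150 + K) = (0**2/83)*(-150 - 12) = (0*(1/83))*(-162) = 0*(-162) = 0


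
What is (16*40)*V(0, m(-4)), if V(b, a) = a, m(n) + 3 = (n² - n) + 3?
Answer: 12800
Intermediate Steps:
m(n) = n² - n (m(n) = -3 + ((n² - n) + 3) = -3 + (3 + n² - n) = n² - n)
(16*40)*V(0, m(-4)) = (16*40)*(-4*(-1 - 4)) = 640*(-4*(-5)) = 640*20 = 12800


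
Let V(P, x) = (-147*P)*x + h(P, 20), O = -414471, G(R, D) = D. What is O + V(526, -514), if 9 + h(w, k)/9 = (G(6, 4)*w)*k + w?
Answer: 39712410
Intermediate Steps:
h(w, k) = -81 + 9*w + 36*k*w (h(w, k) = -81 + 9*((4*w)*k + w) = -81 + 9*(4*k*w + w) = -81 + 9*(w + 4*k*w) = -81 + (9*w + 36*k*w) = -81 + 9*w + 36*k*w)
V(P, x) = -81 + 729*P - 147*P*x (V(P, x) = (-147*P)*x + (-81 + 9*P + 36*20*P) = -147*P*x + (-81 + 9*P + 720*P) = -147*P*x + (-81 + 729*P) = -81 + 729*P - 147*P*x)
O + V(526, -514) = -414471 + (-81 + 729*526 - 147*526*(-514)) = -414471 + (-81 + 383454 + 39743508) = -414471 + 40126881 = 39712410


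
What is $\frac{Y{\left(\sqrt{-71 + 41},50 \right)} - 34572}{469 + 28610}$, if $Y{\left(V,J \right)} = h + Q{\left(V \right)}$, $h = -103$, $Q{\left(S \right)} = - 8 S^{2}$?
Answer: $- \frac{34435}{29079} \approx -1.1842$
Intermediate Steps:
$Y{\left(V,J \right)} = -103 - 8 V^{2}$
$\frac{Y{\left(\sqrt{-71 + 41},50 \right)} - 34572}{469 + 28610} = \frac{\left(-103 - 8 \left(\sqrt{-71 + 41}\right)^{2}\right) - 34572}{469 + 28610} = \frac{\left(-103 - 8 \left(\sqrt{-30}\right)^{2}\right) - 34572}{29079} = \left(\left(-103 - 8 \left(i \sqrt{30}\right)^{2}\right) - 34572\right) \frac{1}{29079} = \left(\left(-103 - -240\right) - 34572\right) \frac{1}{29079} = \left(\left(-103 + 240\right) - 34572\right) \frac{1}{29079} = \left(137 - 34572\right) \frac{1}{29079} = \left(-34435\right) \frac{1}{29079} = - \frac{34435}{29079}$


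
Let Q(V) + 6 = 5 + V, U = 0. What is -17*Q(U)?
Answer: 17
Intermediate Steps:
Q(V) = -1 + V (Q(V) = -6 + (5 + V) = -1 + V)
-17*Q(U) = -17*(-1 + 0) = -17*(-1) = 17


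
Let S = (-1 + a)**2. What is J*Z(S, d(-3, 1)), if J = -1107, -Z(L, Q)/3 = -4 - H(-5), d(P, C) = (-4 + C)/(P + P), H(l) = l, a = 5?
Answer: 3321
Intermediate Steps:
S = 16 (S = (-1 + 5)**2 = 4**2 = 16)
d(P, C) = (-4 + C)/(2*P) (d(P, C) = (-4 + C)/((2*P)) = (-4 + C)*(1/(2*P)) = (-4 + C)/(2*P))
Z(L, Q) = -3 (Z(L, Q) = -3*(-4 - 1*(-5)) = -3*(-4 + 5) = -3*1 = -3)
J*Z(S, d(-3, 1)) = -1107*(-3) = 3321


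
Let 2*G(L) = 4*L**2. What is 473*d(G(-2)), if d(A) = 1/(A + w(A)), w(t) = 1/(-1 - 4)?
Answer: 2365/39 ≈ 60.641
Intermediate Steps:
G(L) = 2*L**2 (G(L) = (4*L**2)/2 = 2*L**2)
w(t) = -1/5 (w(t) = 1/(-5) = -1/5)
d(A) = 1/(-1/5 + A) (d(A) = 1/(A - 1/5) = 1/(-1/5 + A))
473*d(G(-2)) = 473*(5/(-1 + 5*(2*(-2)**2))) = 473*(5/(-1 + 5*(2*4))) = 473*(5/(-1 + 5*8)) = 473*(5/(-1 + 40)) = 473*(5/39) = 2365/39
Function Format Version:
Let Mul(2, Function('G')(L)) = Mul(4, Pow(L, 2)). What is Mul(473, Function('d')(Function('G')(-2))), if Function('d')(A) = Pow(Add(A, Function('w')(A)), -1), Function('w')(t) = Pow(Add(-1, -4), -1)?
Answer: Rational(2365, 39) ≈ 60.641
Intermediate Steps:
Function('G')(L) = Mul(2, Pow(L, 2)) (Function('G')(L) = Mul(Rational(1, 2), Mul(4, Pow(L, 2))) = Mul(2, Pow(L, 2)))
Function('w')(t) = Rational(-1, 5) (Function('w')(t) = Pow(-5, -1) = Rational(-1, 5))
Function('d')(A) = Pow(Add(Rational(-1, 5), A), -1) (Function('d')(A) = Pow(Add(A, Rational(-1, 5)), -1) = Pow(Add(Rational(-1, 5), A), -1))
Mul(473, Function('d')(Function('G')(-2))) = Mul(473, Mul(5, Pow(Add(-1, Mul(5, Mul(2, Pow(-2, 2)))), -1))) = Mul(473, Mul(5, Pow(Add(-1, Mul(5, Mul(2, 4))), -1))) = Mul(473, Mul(5, Pow(Add(-1, Mul(5, 8)), -1))) = Mul(473, Mul(5, Pow(Add(-1, 40), -1))) = Mul(473, Mul(5, Pow(39, -1))) = Mul(473, Mul(5, Rational(1, 39))) = Mul(473, Rational(5, 39)) = Rational(2365, 39)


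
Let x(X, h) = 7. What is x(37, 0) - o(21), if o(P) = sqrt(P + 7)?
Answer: 7 - 2*sqrt(7) ≈ 1.7085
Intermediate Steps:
o(P) = sqrt(7 + P)
x(37, 0) - o(21) = 7 - sqrt(7 + 21) = 7 - sqrt(28) = 7 - 2*sqrt(7)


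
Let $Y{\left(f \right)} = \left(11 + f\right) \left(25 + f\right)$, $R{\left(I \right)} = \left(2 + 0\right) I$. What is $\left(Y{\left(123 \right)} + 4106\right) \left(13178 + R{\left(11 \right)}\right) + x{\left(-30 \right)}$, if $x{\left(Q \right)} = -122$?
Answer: $315981478$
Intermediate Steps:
$R{\left(I \right)} = 2 I$
$\left(Y{\left(123 \right)} + 4106\right) \left(13178 + R{\left(11 \right)}\right) + x{\left(-30 \right)} = \left(\left(275 + 123^{2} + 36 \cdot 123\right) + 4106\right) \left(13178 + 2 \cdot 11\right) - 122 = \left(\left(275 + 15129 + 4428\right) + 4106\right) \left(13178 + 22\right) - 122 = \left(19832 + 4106\right) 13200 - 122 = 23938 \cdot 13200 - 122 = 315981600 - 122 = 315981478$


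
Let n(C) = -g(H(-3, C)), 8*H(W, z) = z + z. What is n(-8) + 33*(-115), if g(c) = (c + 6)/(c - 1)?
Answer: -11381/3 ≈ -3793.7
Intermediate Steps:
H(W, z) = z/4 (H(W, z) = (z + z)/8 = (2*z)/8 = z/4)
g(c) = (6 + c)/(-1 + c)
n(C) = -(6 + C/4)/(-1 + C/4)
n(-8) + 33*(-115) = (-24 - 1*(-8))/(-4 - 8) + 33*(-115) = (-24 + 8)/(-12) - 3795 = -1/12*(-16) - 3795 = 4/3 - 3795 = -11381/3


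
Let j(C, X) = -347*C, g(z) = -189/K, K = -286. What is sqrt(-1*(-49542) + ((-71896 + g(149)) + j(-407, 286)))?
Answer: sqrt(9723553554)/286 ≈ 344.78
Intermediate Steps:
g(z) = 189/286 (g(z) = -189/(-286) = -189*(-1/286) = 189/286)
sqrt(-1*(-49542) + ((-71896 + g(149)) + j(-407, 286))) = sqrt(-1*(-49542) + ((-71896 + 189/286) - 347*(-407))) = sqrt(49542 + (-20562067/286 + 141229)) = sqrt(49542 + 19829427/286) = sqrt(33998439/286) = sqrt(9723553554)/286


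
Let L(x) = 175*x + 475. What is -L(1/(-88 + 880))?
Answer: -376375/792 ≈ -475.22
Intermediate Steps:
L(x) = 475 + 175*x
-L(1/(-88 + 880)) = -(475 + 175/(-88 + 880)) = -(475 + 175/792) = -1*376375/792 = -376375/792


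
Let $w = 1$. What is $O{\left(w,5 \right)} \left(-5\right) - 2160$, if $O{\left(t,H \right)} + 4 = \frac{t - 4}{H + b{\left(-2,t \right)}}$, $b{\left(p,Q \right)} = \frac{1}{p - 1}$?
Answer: $- \frac{29915}{14} \approx -2136.8$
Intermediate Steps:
$b{\left(p,Q \right)} = \frac{1}{-1 + p}$
$O{\left(t,H \right)} = -4 + \frac{-4 + t}{- \frac{1}{3} + H}$ ($O{\left(t,H \right)} = -4 + \frac{t - 4}{H + \frac{1}{-1 - 2}} = -4 + \frac{-4 + t}{H + \frac{1}{-3}} = -4 + \frac{-4 + t}{H - \frac{1}{3}} = -4 + \frac{-4 + t}{- \frac{1}{3} + H}$)
$O{\left(w,5 \right)} \left(-5\right) - 2160 = \frac{-8 - 60 + 3 \cdot 1}{-1 + 3 \cdot 5} \left(-5\right) - 2160 = \frac{-8 - 60 + 3}{-1 + 15} \left(-5\right) - 2160 = \frac{1}{14} \left(-65\right) \left(-5\right) - 2160 = \left(- \frac{65}{14}\right) \left(-5\right) - 2160 = \frac{325}{14} - 2160 = - \frac{29915}{14}$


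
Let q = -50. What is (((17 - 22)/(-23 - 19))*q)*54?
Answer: -2250/7 ≈ -321.43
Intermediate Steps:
(((17 - 22)/(-23 - 19))*q)*54 = (((17 - 22)/(-23 - 19))*(-50))*54 = (-5/(-42)*(-50))*54 = (-5*(-1/42)*(-50))*54 = ((5/42)*(-50))*54 = -125/21*54 = -2250/7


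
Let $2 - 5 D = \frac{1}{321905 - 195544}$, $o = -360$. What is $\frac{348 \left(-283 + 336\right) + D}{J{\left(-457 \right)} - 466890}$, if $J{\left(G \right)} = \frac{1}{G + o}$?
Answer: $- \frac{9520716803197}{241001468211455} \approx -0.039505$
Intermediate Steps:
$D = \frac{252721}{631805}$ ($D = \frac{2}{5} - \frac{1}{5 \left(321905 - 195544\right)} = \frac{2}{5} - \frac{1}{5 \cdot 126361} = \frac{2}{5} - \frac{1}{631805} = \frac{252721}{631805} \approx 0.4$)
$J{\left(G \right)} = \frac{1}{-360 + G}$ ($J{\left(G \right)} = \frac{1}{G - 360} = \frac{1}{-360 + G}$)
$\frac{348 \left(-283 + 336\right) + D}{J{\left(-457 \right)} - 466890} = \frac{348 \left(-283 + 336\right) + \frac{252721}{631805}}{\frac{1}{-360 - 457} - 466890} = \frac{348 \cdot 53 + \frac{252721}{631805}}{\frac{1}{-817} - 466890} = \frac{18444 + \frac{252721}{631805}}{- \frac{1}{817} - 466890} = \frac{11653264141}{631805 \left(- \frac{381449131}{817}\right)} = \frac{11653264141}{631805} \left(- \frac{817}{381449131}\right) = - \frac{9520716803197}{241001468211455}$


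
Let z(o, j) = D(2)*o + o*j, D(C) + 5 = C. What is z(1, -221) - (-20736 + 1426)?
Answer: 19086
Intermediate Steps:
D(C) = -5 + C
z(o, j) = -3*o + j*o (z(o, j) = (-5 + 2)*o + o*j = -3*o + j*o)
z(1, -221) - (-20736 + 1426) = 1*(-3 - 221) - (-20736 + 1426) = 1*(-224) - 1*(-19310) = -224 + 19310 = 19086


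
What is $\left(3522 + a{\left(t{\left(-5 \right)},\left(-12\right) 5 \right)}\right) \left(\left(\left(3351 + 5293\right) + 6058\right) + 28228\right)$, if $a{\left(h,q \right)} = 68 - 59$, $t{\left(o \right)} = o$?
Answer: $151585830$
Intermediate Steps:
$a{\left(h,q \right)} = 9$
$\left(3522 + a{\left(t{\left(-5 \right)},\left(-12\right) 5 \right)}\right) \left(\left(\left(3351 + 5293\right) + 6058\right) + 28228\right) = \left(3522 + 9\right) \left(\left(\left(3351 + 5293\right) + 6058\right) + 28228\right) = 3531 \left(\left(8644 + 6058\right) + 28228\right) = 3531 \left(14702 + 28228\right) = 3531 \cdot 42930 = 151585830$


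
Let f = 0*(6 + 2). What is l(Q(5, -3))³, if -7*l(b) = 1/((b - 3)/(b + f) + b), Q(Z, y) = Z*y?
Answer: 125/112678587 ≈ 1.1094e-6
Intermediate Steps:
f = 0 (f = 0*8 = 0)
l(b) = -1/(7*(b + (-3 + b)/b)) (l(b) = -1/(7*((b - 3)/(b + 0) + b)) = -1/(7*((-3 + b)/b + b)) = -1/(7*(b + (-3 + b)/b)))
l(Q(5, -3))³ = (-5*(-3)/(-21 + 7*(5*(-3)) + 7*(5*(-3))²))³ = (-1*(-15)/(-21 + 7*(-15) + 7*(-15)²))³ = (-1*(-15)/(-21 - 105 + 7*225))³ = (-1*(-15)/(-21 - 105 + 1575))³ = (-1*(-15)/1449)³ = (-1*(-15)*1/1449)³ = (5/483)³ = 125/112678587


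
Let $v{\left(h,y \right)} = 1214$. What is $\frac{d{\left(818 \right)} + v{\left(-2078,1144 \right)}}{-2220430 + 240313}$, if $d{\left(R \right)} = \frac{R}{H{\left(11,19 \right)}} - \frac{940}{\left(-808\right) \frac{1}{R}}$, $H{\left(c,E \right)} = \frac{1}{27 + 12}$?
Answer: $- \frac{3440831}{199991817} \approx -0.017205$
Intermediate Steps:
$H{\left(c,E \right)} = \frac{1}{39}$
$d{\left(R \right)} = \frac{8113 R}{202}$ ($d{\left(R \right)} = R \frac{1}{\frac{1}{39}} - \frac{940}{\left(-808\right) \frac{1}{R}} = R 39 - 940 \left(- \frac{R}{808}\right) = 39 R + \frac{235 R}{202} = \frac{8113 R}{202}$)
$\frac{d{\left(818 \right)} + v{\left(-2078,1144 \right)}}{-2220430 + 240313} = \frac{\frac{8113}{202} \cdot 818 + 1214}{-2220430 + 240313} = \frac{\frac{3318217}{101} + 1214}{-1980117} = \frac{3440831}{101} \left(- \frac{1}{1980117}\right) = - \frac{3440831}{199991817}$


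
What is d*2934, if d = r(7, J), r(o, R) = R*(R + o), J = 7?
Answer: 287532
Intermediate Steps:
d = 98 (d = 7*(7 + 7) = 7*14 = 98)
d*2934 = 98*2934 = 287532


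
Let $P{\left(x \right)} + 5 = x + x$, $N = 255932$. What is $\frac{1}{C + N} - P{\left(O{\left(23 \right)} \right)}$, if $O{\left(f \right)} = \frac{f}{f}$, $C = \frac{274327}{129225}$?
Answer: $\frac{99219390306}{33073087027} \approx 3.0$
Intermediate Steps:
$C = \frac{274327}{129225}$ ($C = 274327 \cdot \frac{1}{129225} = \frac{274327}{129225} \approx 2.1229$)
$O{\left(f \right)} = 1$
$P{\left(x \right)} = -5 + 2 x$ ($P{\left(x \right)} = -5 + \left(x + x\right) = -5 + 2 x$)
$\frac{1}{C + N} - P{\left(O{\left(23 \right)} \right)} = \frac{1}{\frac{274327}{129225} + 255932} - \left(-5 + 2 \cdot 1\right) = \frac{1}{\frac{33073087027}{129225}} - \left(-5 + 2\right) = \frac{129225}{33073087027} - -3 = \frac{129225}{33073087027} + 3 = \frac{99219390306}{33073087027}$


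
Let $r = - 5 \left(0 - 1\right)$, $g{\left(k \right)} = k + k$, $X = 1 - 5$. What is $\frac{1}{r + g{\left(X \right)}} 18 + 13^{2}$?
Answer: $163$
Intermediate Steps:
$X = -4$ ($X = 1 - 5 = -4$)
$g{\left(k \right)} = 2 k$
$r = 5$ ($r = \left(-5\right) \left(-1\right) = 5$)
$\frac{1}{r + g{\left(X \right)}} 18 + 13^{2} = \frac{1}{5 + 2 \left(-4\right)} 18 + 13^{2} = \frac{1}{5 - 8} \cdot 18 + 169 = \frac{1}{-3} \cdot 18 + 169 = \left(- \frac{1}{3}\right) 18 + 169 = -6 + 169 = 163$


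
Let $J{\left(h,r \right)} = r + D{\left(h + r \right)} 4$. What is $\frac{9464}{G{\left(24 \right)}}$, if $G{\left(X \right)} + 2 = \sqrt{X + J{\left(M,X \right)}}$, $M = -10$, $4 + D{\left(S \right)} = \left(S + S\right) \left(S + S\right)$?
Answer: $\frac{676}{113} + \frac{4056 \sqrt{22}}{113} \approx 174.34$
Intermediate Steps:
$D{\left(S \right)} = -4 + 4 S^{2}$ ($D{\left(S \right)} = -4 + \left(S + S\right) \left(S + S\right) = -4 + 2 S 2 S = -4 + 4 S^{2}$)
$J{\left(h,r \right)} = -16 + r + 16 \left(h + r\right)^{2}$ ($J{\left(h,r \right)} = r + \left(-4 + 4 \left(h + r\right)^{2}\right) 4 = r + \left(-16 + 16 \left(h + r\right)^{2}\right) = -16 + r + 16 \left(h + r\right)^{2}$)
$G{\left(X \right)} = -2 + \sqrt{-16 + 2 X + 16 \left(-10 + X\right)^{2}}$ ($G{\left(X \right)} = -2 + \sqrt{X + \left(-16 + X + 16 \left(-10 + X\right)^{2}\right)} = -2 + \sqrt{-16 + 2 X + 16 \left(-10 + X\right)^{2}}$)
$\frac{9464}{G{\left(24 \right)}} = \frac{9464}{-2 + \sqrt{-16 + 2 \cdot 24 + 16 \left(-10 + 24\right)^{2}}} = \frac{9464}{-2 + \sqrt{-16 + 48 + 16 \cdot 14^{2}}} = \frac{9464}{-2 + \sqrt{-16 + 48 + 16 \cdot 196}} = \frac{9464}{-2 + \sqrt{-16 + 48 + 3136}} = \frac{9464}{-2 + \sqrt{3168}} = \frac{9464}{-2 + 12 \sqrt{22}}$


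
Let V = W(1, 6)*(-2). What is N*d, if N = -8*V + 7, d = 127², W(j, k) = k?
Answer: 1661287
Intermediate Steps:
V = -12 (V = 6*(-2) = -12)
d = 16129
N = 103 (N = -8*(-12) + 7 = 96 + 7 = 103)
N*d = 103*16129 = 1661287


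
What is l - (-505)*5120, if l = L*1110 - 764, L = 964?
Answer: 3654876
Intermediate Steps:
l = 1069276 (l = 964*1110 - 764 = 1070040 - 764 = 1069276)
l - (-505)*5120 = 1069276 - (-505)*5120 = 1069276 - 1*(-2585600) = 1069276 + 2585600 = 3654876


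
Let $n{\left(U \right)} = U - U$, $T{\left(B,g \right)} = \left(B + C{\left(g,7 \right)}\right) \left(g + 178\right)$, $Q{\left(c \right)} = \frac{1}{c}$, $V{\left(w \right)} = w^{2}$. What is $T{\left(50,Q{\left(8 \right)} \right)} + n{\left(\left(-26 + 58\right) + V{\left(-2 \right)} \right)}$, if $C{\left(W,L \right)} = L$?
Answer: $\frac{81225}{8} \approx 10153.0$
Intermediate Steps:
$T{\left(B,g \right)} = \left(7 + B\right) \left(178 + g\right)$ ($T{\left(B,g \right)} = \left(B + 7\right) \left(g + 178\right) = \left(7 + B\right) \left(178 + g\right)$)
$n{\left(U \right)} = 0$
$T{\left(50,Q{\left(8 \right)} \right)} + n{\left(\left(-26 + 58\right) + V{\left(-2 \right)} \right)} = \left(1246 + \frac{7}{8} + 178 \cdot 50 + \frac{50}{8}\right) + 0 = \left(1246 + 7 \cdot \frac{1}{8} + 8900 + 50 \cdot \frac{1}{8}\right) + 0 = \left(1246 + \frac{7}{8} + 8900 + \frac{25}{4}\right) + 0 = \frac{81225}{8} + 0 = \frac{81225}{8}$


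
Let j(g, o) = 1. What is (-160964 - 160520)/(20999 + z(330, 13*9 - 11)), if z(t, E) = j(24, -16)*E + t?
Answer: -321484/21435 ≈ -14.998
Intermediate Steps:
z(t, E) = E + t (z(t, E) = 1*E + t = E + t)
(-160964 - 160520)/(20999 + z(330, 13*9 - 11)) = (-160964 - 160520)/(20999 + ((13*9 - 11) + 330)) = -321484/(20999 + ((117 - 11) + 330)) = -321484/(20999 + (106 + 330)) = -321484/(20999 + 436) = -321484/21435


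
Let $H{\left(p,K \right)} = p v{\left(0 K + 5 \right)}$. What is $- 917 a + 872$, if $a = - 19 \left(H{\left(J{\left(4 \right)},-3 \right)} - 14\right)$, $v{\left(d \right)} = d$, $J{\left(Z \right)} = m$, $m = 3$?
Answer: $18295$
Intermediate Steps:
$J{\left(Z \right)} = 3$
$H{\left(p,K \right)} = 5 p$ ($H{\left(p,K \right)} = p \left(0 K + 5\right) = p \left(0 + 5\right) = p 5 = 5 p$)
$a = -19$ ($a = - 19 \left(5 \cdot 3 - 14\right) = - 19 \left(15 - 14\right) = \left(-19\right) 1 = -19$)
$- 917 a + 872 = \left(-917\right) \left(-19\right) + 872 = 17423 + 872 = 18295$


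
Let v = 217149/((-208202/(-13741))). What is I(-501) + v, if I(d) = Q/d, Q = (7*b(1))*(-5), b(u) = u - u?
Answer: 2983844409/208202 ≈ 14331.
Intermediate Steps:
b(u) = 0
Q = 0 (Q = (7*0)*(-5) = 0*(-5) = 0)
I(d) = 0 (I(d) = 0/d = 0)
v = 2983844409/208202 (v = 217149/((-208202*(-1/13741))) = 217149/(208202/13741) = 217149*(13741/208202) = 2983844409/208202 ≈ 14331.)
I(-501) + v = 0 + 2983844409/208202 = 2983844409/208202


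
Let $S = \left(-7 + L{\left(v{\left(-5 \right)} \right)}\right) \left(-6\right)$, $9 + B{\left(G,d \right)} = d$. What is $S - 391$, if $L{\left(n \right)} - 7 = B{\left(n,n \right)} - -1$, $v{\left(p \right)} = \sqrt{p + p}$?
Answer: $-343 - 6 i \sqrt{10} \approx -343.0 - 18.974 i$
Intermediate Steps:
$v{\left(p \right)} = \sqrt{2} \sqrt{p}$ ($v{\left(p \right)} = \sqrt{2 p} = \sqrt{2} \sqrt{p}$)
$B{\left(G,d \right)} = -9 + d$
$L{\left(n \right)} = -1 + n$ ($L{\left(n \right)} = 7 + \left(\left(-9 + n\right) - -1\right) = 7 + \left(\left(-9 + n\right) + 1\right) = 7 + \left(-8 + n\right) = -1 + n$)
$S = 48 - 6 i \sqrt{10}$ ($S = \left(-7 - \left(1 - \sqrt{2} \sqrt{-5}\right)\right) \left(-6\right) = \left(-7 - \left(1 - \sqrt{2} i \sqrt{5}\right)\right) \left(-6\right) = \left(-7 - \left(1 - i \sqrt{10}\right)\right) \left(-6\right) = \left(-8 + i \sqrt{10}\right) \left(-6\right) = 48 - 6 i \sqrt{10} \approx 48.0 - 18.974 i$)
$S - 391 = \left(48 - 6 i \sqrt{10}\right) - 391 = -343 - 6 i \sqrt{10}$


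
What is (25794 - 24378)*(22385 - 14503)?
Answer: 11160912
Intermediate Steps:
(25794 - 24378)*(22385 - 14503) = 1416*7882 = 11160912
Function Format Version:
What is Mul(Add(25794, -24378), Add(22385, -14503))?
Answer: 11160912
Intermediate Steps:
Mul(Add(25794, -24378), Add(22385, -14503)) = Mul(1416, 7882) = 11160912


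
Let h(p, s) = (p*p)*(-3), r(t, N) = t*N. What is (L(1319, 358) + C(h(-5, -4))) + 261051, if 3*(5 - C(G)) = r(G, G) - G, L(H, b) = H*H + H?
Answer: 2000236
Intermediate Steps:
r(t, N) = N*t
L(H, b) = H + H**2 (L(H, b) = H**2 + H = H + H**2)
h(p, s) = -3*p**2 (h(p, s) = p**2*(-3) = -3*p**2)
C(G) = 5 - G**2/3 + G/3 (C(G) = 5 - (G*G - G)/3 = 5 - (G**2 - G)/3 = 5 + (-G**2/3 + G/3) = 5 - G**2/3 + G/3)
(L(1319, 358) + C(h(-5, -4))) + 261051 = (1319*(1 + 1319) + (5 - (-3*(-5)**2)**2/3 + (-3*(-5)**2)/3)) + 261051 = (1319*1320 + (5 - (-3*25)**2/3 + (-3*25)/3)) + 261051 = (1741080 + (5 - 1/3*(-75)**2 + (1/3)*(-75))) + 261051 = (1741080 + (5 - 1/3*5625 - 25)) + 261051 = (1741080 + (5 - 1875 - 25)) + 261051 = (1741080 - 1895) + 261051 = 1739185 + 261051 = 2000236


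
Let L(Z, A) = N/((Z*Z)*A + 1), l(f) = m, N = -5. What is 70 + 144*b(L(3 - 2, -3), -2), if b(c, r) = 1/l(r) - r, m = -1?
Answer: 214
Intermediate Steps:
l(f) = -1
L(Z, A) = -5/(1 + A*Z²) (L(Z, A) = -5/((Z*Z)*A + 1) = -5/(Z²*A + 1) = -5/(A*Z² + 1) = -5/(1 + A*Z²))
b(c, r) = -1 - r (b(c, r) = 1/(-1) - r = -1 - r)
70 + 144*b(L(3 - 2, -3), -2) = 70 + 144*(-1 - 1*(-2)) = 70 + 144*(-1 + 2) = 70 + 144*1 = 70 + 144 = 214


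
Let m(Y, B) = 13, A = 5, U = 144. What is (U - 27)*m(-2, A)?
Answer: 1521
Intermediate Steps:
(U - 27)*m(-2, A) = (144 - 27)*13 = 117*13 = 1521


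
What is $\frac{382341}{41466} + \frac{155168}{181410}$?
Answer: $\frac{12632446183}{1253724510} \approx 10.076$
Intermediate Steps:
$\frac{382341}{41466} + \frac{155168}{181410} = 382341 \cdot \frac{1}{41466} + 155168 \cdot \frac{1}{181410} = \frac{127447}{13822} + \frac{77584}{90705} = \frac{12632446183}{1253724510}$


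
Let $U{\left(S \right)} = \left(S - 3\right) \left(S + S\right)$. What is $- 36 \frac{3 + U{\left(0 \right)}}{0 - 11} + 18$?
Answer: $\frac{306}{11} \approx 27.818$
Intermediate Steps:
$U{\left(S \right)} = 2 S \left(-3 + S\right)$ ($U{\left(S \right)} = \left(-3 + S\right) 2 S = 2 S \left(-3 + S\right)$)
$- 36 \frac{3 + U{\left(0 \right)}}{0 - 11} + 18 = - 36 \frac{3 + 2 \cdot 0 \left(-3 + 0\right)}{0 - 11} + 18 = - 36 \frac{3 + 2 \cdot 0 \left(-3\right)}{-11} + 18 = - 36 \left(3 + 0\right) \left(- \frac{1}{11}\right) + 18 = - 36 \cdot 3 \left(- \frac{1}{11}\right) + 18 = \left(-36\right) \left(- \frac{3}{11}\right) + 18 = \frac{108}{11} + 18 = \frac{306}{11}$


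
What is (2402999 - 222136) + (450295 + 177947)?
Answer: 2809105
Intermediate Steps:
(2402999 - 222136) + (450295 + 177947) = 2180863 + 628242 = 2809105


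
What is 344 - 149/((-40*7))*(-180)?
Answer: 3475/14 ≈ 248.21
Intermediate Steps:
344 - 149/((-40*7))*(-180) = 344 - 149/(-280)*(-180) = 344 - 149*(-1/280)*(-180) = 344 + (149/280)*(-180) = 344 - 1341/14 = 3475/14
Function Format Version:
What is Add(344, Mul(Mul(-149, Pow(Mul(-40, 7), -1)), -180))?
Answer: Rational(3475, 14) ≈ 248.21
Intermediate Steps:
Add(344, Mul(Mul(-149, Pow(Mul(-40, 7), -1)), -180)) = Add(344, Mul(Mul(-149, Pow(-280, -1)), -180)) = Add(344, Mul(Mul(-149, Rational(-1, 280)), -180)) = Add(344, Mul(Rational(149, 280), -180)) = Add(344, Rational(-1341, 14)) = Rational(3475, 14)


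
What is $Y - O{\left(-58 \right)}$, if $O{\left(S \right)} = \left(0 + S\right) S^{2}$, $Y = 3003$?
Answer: $198115$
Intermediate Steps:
$O{\left(S \right)} = S^{3}$ ($O{\left(S \right)} = S S^{2} = S^{3}$)
$Y - O{\left(-58 \right)} = 3003 - \left(-58\right)^{3} = 3003 - -195112 = 3003 + 195112 = 198115$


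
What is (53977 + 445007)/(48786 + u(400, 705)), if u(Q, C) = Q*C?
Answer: 4892/3243 ≈ 1.5085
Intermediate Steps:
u(Q, C) = C*Q
(53977 + 445007)/(48786 + u(400, 705)) = (53977 + 445007)/(48786 + 705*400) = 498984/(48786 + 282000) = 498984/330786 = 498984*(1/330786) = 4892/3243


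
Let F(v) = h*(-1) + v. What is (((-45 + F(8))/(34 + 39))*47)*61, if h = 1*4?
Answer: -117547/73 ≈ -1610.2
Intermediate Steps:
h = 4
F(v) = -4 + v (F(v) = 4*(-1) + v = -4 + v)
(((-45 + F(8))/(34 + 39))*47)*61 = (((-45 + (-4 + 8))/(34 + 39))*47)*61 = (((-45 + 4)/73)*47)*61 = (-41*1/73*47)*61 = -41/73*47*61 = -1927/73*61 = -117547/73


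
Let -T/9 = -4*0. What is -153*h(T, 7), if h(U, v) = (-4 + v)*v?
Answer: -3213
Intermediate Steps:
T = 0 (T = -(-36)*0 = -9*0 = 0)
h(U, v) = v*(-4 + v)
-153*h(T, 7) = -1071*(-4 + 7) = -1071*3 = -153*21 = -3213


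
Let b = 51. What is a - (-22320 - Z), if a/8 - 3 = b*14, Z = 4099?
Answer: 32155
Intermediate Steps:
a = 5736 (a = 24 + 8*(51*14) = 24 + 8*714 = 24 + 5712 = 5736)
a - (-22320 - Z) = 5736 - (-22320 - 1*4099) = 5736 - (-22320 - 4099) = 5736 - 1*(-26419) = 5736 + 26419 = 32155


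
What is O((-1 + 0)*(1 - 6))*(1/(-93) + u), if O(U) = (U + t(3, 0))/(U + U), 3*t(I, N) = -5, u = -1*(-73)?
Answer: 6788/279 ≈ 24.330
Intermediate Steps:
u = 73
t(I, N) = -5/3 (t(I, N) = (⅓)*(-5) = -5/3)
O(U) = (-5/3 + U)/(2*U) (O(U) = (U - 5/3)/(U + U) = (-5/3 + U)/((2*U)) = (-5/3 + U)*(1/(2*U)) = (-5/3 + U)/(2*U))
O((-1 + 0)*(1 - 6))*(1/(-93) + u) = ((-5 + 3*((-1 + 0)*(1 - 6)))/(6*(((-1 + 0)*(1 - 6)))))*(1/(-93) + 73) = ((-5 + 3*(-1*(-5)))/(6*((-1*(-5)))))*(-1/93 + 73) = ((⅙)*(-5 + 3*5)/5)*(6788/93) = ((⅙)*(⅕)*(-5 + 15))*(6788/93) = ((⅙)*(⅕)*10)*(6788/93) = (⅓)*(6788/93) = 6788/279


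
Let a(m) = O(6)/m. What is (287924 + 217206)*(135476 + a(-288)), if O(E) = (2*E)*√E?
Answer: 68432991880 - 252565*√6/12 ≈ 6.8433e+10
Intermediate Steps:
O(E) = 2*E^(3/2)
a(m) = 12*√6/m (a(m) = (2*6^(3/2))/m = (2*(6*√6))/m = (12*√6)/m = 12*√6/m)
(287924 + 217206)*(135476 + a(-288)) = (287924 + 217206)*(135476 + 12*√6/(-288)) = 505130*(135476 + 12*√6*(-1/288)) = 505130*(135476 - √6/24) = 68432991880 - 252565*√6/12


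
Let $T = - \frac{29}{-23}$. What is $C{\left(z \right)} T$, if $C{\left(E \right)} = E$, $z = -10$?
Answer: $- \frac{290}{23} \approx -12.609$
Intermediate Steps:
$T = \frac{29}{23}$ ($T = \left(-29\right) \left(- \frac{1}{23}\right) = \frac{29}{23} \approx 1.2609$)
$C{\left(z \right)} T = \left(-10\right) \frac{29}{23} = - \frac{290}{23}$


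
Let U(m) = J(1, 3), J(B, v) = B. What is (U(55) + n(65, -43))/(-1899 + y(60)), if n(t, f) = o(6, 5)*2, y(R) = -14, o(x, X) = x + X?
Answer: -23/1913 ≈ -0.012023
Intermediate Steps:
o(x, X) = X + x
U(m) = 1
n(t, f) = 22 (n(t, f) = (5 + 6)*2 = 11*2 = 22)
(U(55) + n(65, -43))/(-1899 + y(60)) = (1 + 22)/(-1899 - 14) = 23/(-1913) = 23*(-1/1913) = -23/1913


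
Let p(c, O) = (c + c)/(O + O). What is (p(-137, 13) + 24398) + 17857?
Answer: 549178/13 ≈ 42244.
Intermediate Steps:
p(c, O) = c/O (p(c, O) = (2*c)/((2*O)) = (2*c)*(1/(2*O)) = c/O)
(p(-137, 13) + 24398) + 17857 = (-137/13 + 24398) + 17857 = 317037/13 + 17857 = 549178/13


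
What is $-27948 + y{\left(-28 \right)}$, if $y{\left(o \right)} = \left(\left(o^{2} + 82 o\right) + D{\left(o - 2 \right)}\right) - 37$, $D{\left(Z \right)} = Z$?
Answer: $-29527$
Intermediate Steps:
$y{\left(o \right)} = -39 + o^{2} + 83 o$ ($y{\left(o \right)} = \left(\left(o^{2} + 82 o\right) + \left(o - 2\right)\right) - 37 = \left(\left(o^{2} + 82 o\right) + \left(-2 + o\right)\right) - 37 = \left(-2 + o^{2} + 83 o\right) - 37 = -39 + o^{2} + 83 o$)
$-27948 + y{\left(-28 \right)} = -27948 + \left(-39 + \left(-28\right)^{2} + 83 \left(-28\right)\right) = -27948 - 1579 = -29527$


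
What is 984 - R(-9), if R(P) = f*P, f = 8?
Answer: 1056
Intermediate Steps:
R(P) = 8*P
984 - R(-9) = 984 - 8*(-9) = 984 - 1*(-72) = 984 + 72 = 1056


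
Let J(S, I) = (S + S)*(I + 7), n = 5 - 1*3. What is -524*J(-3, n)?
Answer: 28296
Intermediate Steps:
n = 2 (n = 5 - 3 = 2)
J(S, I) = 2*S*(7 + I) (J(S, I) = (2*S)*(7 + I) = 2*S*(7 + I))
-524*J(-3, n) = -1048*(-3)*(7 + 2) = -1048*(-3)*9 = -524*(-54) = 28296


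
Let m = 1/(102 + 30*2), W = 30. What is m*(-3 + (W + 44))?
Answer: 71/162 ≈ 0.43827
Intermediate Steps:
m = 1/162 (m = 1/(102 + 60) = 1/162 ≈ 0.0061728)
m*(-3 + (W + 44)) = (-3 + (30 + 44))/162 = (-3 + 74)/162 = (1/162)*71 = 71/162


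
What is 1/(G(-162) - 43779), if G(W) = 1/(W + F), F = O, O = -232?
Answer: -394/17248927 ≈ -2.2842e-5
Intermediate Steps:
F = -232
G(W) = 1/(-232 + W) (G(W) = 1/(W - 232) = 1/(-232 + W))
1/(G(-162) - 43779) = 1/(1/(-232 - 162) - 43779) = 1/(1/(-394) - 43779) = 1/(-1/394 - 43779) = 1/(-17248927/394) = -394/17248927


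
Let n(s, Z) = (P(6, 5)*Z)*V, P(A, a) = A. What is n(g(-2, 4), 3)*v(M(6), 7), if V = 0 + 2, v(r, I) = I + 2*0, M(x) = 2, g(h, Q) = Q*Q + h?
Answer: 252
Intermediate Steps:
g(h, Q) = h + Q**2 (g(h, Q) = Q**2 + h = h + Q**2)
v(r, I) = I (v(r, I) = I + 0 = I)
V = 2
n(s, Z) = 12*Z (n(s, Z) = (6*Z)*2 = 12*Z)
n(g(-2, 4), 3)*v(M(6), 7) = (12*3)*7 = 36*7 = 252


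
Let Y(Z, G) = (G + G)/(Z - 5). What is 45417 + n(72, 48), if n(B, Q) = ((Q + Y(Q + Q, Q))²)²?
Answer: 400211594875353/68574961 ≈ 5.8361e+6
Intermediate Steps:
Y(Z, G) = 2*G/(-5 + Z) (Y(Z, G) = (2*G)/(-5 + Z) = 2*G/(-5 + Z))
n(B, Q) = (Q + 2*Q/(-5 + 2*Q))⁴ (n(B, Q) = ((Q + 2*Q/(-5 + (Q + Q)))²)² = ((Q + 2*Q/(-5 + 2*Q))²)² = (Q + 2*Q/(-5 + 2*Q))⁴)
45417 + n(72, 48) = 45417 + 48⁴*(-3 + 2*48)⁴/(-5 + 2*48)⁴ = 45417 + 5308416*(-3 + 96)⁴/(-5 + 96)⁴ = 45417 + 5308416*93⁴/91⁴ = 45417 + 5308416*(1/68574961)*74805201 = 45417 + 397097125871616/68574961 = 400211594875353/68574961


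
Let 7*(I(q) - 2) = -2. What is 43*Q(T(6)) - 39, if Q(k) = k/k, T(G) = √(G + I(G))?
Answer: 4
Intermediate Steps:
I(q) = 12/7 (I(q) = 2 + (⅐)*(-2) = 2 - 2/7 = 12/7)
T(G) = √(12/7 + G) (T(G) = √(G + 12/7) = √(12/7 + G))
Q(k) = 1
43*Q(T(6)) - 39 = 43*1 - 39 = 43 - 39 = 4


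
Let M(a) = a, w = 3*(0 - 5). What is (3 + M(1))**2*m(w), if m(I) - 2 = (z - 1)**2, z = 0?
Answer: 48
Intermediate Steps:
w = -15 (w = 3*(-5) = -15)
m(I) = 3 (m(I) = 2 + (0 - 1)**2 = 2 + (-1)**2 = 2 + 1 = 3)
(3 + M(1))**2*m(w) = (3 + 1)**2*3 = 4**2*3 = 16*3 = 48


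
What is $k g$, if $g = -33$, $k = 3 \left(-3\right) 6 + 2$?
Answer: $1716$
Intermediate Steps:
$k = -52$ ($k = \left(-9\right) 6 + 2 = -54 + 2 = -52$)
$k g = \left(-52\right) \left(-33\right) = 1716$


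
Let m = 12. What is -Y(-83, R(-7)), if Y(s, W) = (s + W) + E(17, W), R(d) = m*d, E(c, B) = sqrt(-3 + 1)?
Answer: 167 - I*sqrt(2) ≈ 167.0 - 1.4142*I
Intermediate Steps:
E(c, B) = I*sqrt(2) (E(c, B) = sqrt(-2) = I*sqrt(2))
R(d) = 12*d
Y(s, W) = W + s + I*sqrt(2) (Y(s, W) = (s + W) + I*sqrt(2) = (W + s) + I*sqrt(2) = W + s + I*sqrt(2))
-Y(-83, R(-7)) = -(12*(-7) - 83 + I*sqrt(2)) = -(-84 - 83 + I*sqrt(2)) = -(-167 + I*sqrt(2)) = 167 - I*sqrt(2)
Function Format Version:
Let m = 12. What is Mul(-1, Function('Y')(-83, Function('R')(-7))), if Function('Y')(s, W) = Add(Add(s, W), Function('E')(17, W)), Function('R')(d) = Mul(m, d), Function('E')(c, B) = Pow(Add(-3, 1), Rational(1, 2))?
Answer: Add(167, Mul(-1, I, Pow(2, Rational(1, 2)))) ≈ Add(167.00, Mul(-1.4142, I))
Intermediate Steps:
Function('E')(c, B) = Mul(I, Pow(2, Rational(1, 2))) (Function('E')(c, B) = Pow(-2, Rational(1, 2)) = Mul(I, Pow(2, Rational(1, 2))))
Function('R')(d) = Mul(12, d)
Function('Y')(s, W) = Add(W, s, Mul(I, Pow(2, Rational(1, 2)))) (Function('Y')(s, W) = Add(Add(s, W), Mul(I, Pow(2, Rational(1, 2)))) = Add(Add(W, s), Mul(I, Pow(2, Rational(1, 2)))) = Add(W, s, Mul(I, Pow(2, Rational(1, 2)))))
Mul(-1, Function('Y')(-83, Function('R')(-7))) = Mul(-1, Add(Mul(12, -7), -83, Mul(I, Pow(2, Rational(1, 2))))) = Mul(-1, Add(-84, -83, Mul(I, Pow(2, Rational(1, 2))))) = Mul(-1, Add(-167, Mul(I, Pow(2, Rational(1, 2))))) = Add(167, Mul(-1, I, Pow(2, Rational(1, 2))))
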